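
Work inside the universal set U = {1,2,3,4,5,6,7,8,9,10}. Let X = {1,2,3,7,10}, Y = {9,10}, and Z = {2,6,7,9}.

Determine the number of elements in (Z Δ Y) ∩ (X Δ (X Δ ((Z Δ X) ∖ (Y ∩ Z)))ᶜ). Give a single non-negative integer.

Z Δ Y = {2,6,7,10}
Z Δ X = {1,3,6,9,10}
Y ∩ Z = {9}
(Z Δ X) ∖ (Y ∩ Z) = {1,3,6,10}
X Δ ((Z Δ X) ∖ (Y ∩ Z)) = {2,6,7}
(X Δ ((Z Δ X) ∖ (Y ∩ Z)))ᶜ = {1,3,4,5,8,9,10}
X Δ (X Δ ((Z Δ X) ∖ (Y ∩ Z)))ᶜ = {2,4,5,7,8,9}
(Z Δ Y) ∩ (X Δ (X Δ ((Z Δ X) ∖ (Y ∩ Z)))ᶜ) = {2,7}
|(Z Δ Y) ∩ (X Δ (X Δ ((Z Δ X) ∖ (Y ∩ Z)))ᶜ)| = 2

2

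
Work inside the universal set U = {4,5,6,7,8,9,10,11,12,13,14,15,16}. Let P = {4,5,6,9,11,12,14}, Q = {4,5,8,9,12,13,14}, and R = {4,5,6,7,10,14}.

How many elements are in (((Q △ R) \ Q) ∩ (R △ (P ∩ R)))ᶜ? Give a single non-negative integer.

Q △ R = {6,7,8,9,10,12,13}
(Q △ R) \ Q = {6,7,10}
P ∩ R = {4,5,6,14}
R △ (P ∩ R) = {7,10}
((Q △ R) \ Q) ∩ (R △ (P ∩ R)) = {7,10}
(((Q △ R) \ Q) ∩ (R △ (P ∩ R)))ᶜ = {4,5,6,8,9,11,12,13,14,15,16}
|(((Q △ R) \ Q) ∩ (R △ (P ∩ R)))ᶜ| = 11

11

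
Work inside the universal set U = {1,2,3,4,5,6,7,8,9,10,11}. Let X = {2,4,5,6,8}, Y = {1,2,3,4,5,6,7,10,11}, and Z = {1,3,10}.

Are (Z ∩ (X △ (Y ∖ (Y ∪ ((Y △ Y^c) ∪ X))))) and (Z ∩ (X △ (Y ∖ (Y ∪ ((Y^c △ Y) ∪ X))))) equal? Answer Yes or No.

Y^c = {8,9}
Y △ Y^c = {1,2,3,4,5,6,7,8,9,10,11}
(Y △ Y^c) ∪ X = {1,2,3,4,5,6,7,8,9,10,11}
Y ∪ ((Y △ Y^c) ∪ X) = {1,2,3,4,5,6,7,8,9,10,11}
Y ∖ (Y ∪ ((Y △ Y^c) ∪ X)) = {}
X △ (Y ∖ (Y ∪ ((Y △ Y^c) ∪ X))) = {2,4,5,6,8}
Z ∩ (X △ (Y ∖ (Y ∪ ((Y △ Y^c) ∪ X)))) = {}
Y^c △ Y = {1,2,3,4,5,6,7,8,9,10,11}
(Y^c △ Y) ∪ X = {1,2,3,4,5,6,7,8,9,10,11}
Y ∪ ((Y^c △ Y) ∪ X) = {1,2,3,4,5,6,7,8,9,10,11}
Y ∖ (Y ∪ ((Y^c △ Y) ∪ X)) = {}
X △ (Y ∖ (Y ∪ ((Y^c △ Y) ∪ X))) = {2,4,5,6,8}
Z ∩ (X △ (Y ∖ (Y ∪ ((Y^c △ Y) ∪ X)))) = {}
Both equal {}, so Z ∩ (X △ (Y ∖ (Y ∪ ((Y △ Y^c) ∪ X)))) = Z ∩ (X △ (Y ∖ (Y ∪ ((Y^c △ Y) ∪ X)))).

Yes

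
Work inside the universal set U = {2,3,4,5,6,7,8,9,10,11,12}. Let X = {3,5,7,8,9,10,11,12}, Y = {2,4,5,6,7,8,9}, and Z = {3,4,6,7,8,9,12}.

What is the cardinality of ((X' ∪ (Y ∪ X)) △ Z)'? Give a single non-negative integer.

7

X' = {2,4,6}
Y ∪ X = {2,3,4,5,6,7,8,9,10,11,12}
X' ∪ (Y ∪ X) = {2,3,4,5,6,7,8,9,10,11,12}
(X' ∪ (Y ∪ X)) △ Z = {2,5,10,11}
((X' ∪ (Y ∪ X)) △ Z)' = {3,4,6,7,8,9,12}
|((X' ∪ (Y ∪ X)) △ Z)'| = 7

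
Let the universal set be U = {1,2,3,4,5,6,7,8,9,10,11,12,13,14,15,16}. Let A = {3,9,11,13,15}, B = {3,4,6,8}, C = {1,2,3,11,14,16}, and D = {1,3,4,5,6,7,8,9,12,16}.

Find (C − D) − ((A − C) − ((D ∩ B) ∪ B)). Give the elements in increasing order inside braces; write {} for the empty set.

C − D = {2,11,14}
A − C = {9,13,15}
D ∩ B = {3,4,6,8}
(D ∩ B) ∪ B = {3,4,6,8}
(A − C) − ((D ∩ B) ∪ B) = {9,13,15}
(C − D) − ((A − C) − ((D ∩ B) ∪ B)) = {2,11,14}

{2,11,14}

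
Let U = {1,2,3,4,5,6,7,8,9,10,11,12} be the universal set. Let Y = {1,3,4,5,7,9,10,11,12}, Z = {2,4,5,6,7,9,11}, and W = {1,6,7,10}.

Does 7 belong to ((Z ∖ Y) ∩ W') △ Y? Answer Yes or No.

Yes

7 ∈ Z and 7 ∈ Y, so 7 ∉ Z ∖ Y
7 ∈ W, so 7 ∉ W'
7 ∉ (Z ∖ Y) and 7 ∉ W', so 7 ∉ (Z ∖ Y) ∩ W'
7 ∉ ((Z ∖ Y) ∩ W') and 7 ∈ Y, so 7 ∈ ((Z ∖ Y) ∩ W') △ Y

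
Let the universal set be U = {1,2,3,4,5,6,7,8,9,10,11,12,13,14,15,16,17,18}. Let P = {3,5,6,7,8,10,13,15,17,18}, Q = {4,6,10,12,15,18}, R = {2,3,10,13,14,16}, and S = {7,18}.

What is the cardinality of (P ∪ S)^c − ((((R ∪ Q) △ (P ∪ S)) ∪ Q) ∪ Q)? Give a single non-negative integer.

3

P ∪ S = {3,5,6,7,8,10,13,15,17,18}
(P ∪ S)^c = {1,2,4,9,11,12,14,16}
R ∪ Q = {2,3,4,6,10,12,13,14,15,16,18}
(R ∪ Q) △ (P ∪ S) = {2,4,5,7,8,12,14,16,17}
((R ∪ Q) △ (P ∪ S)) ∪ Q = {2,4,5,6,7,8,10,12,14,15,16,17,18}
(((R ∪ Q) △ (P ∪ S)) ∪ Q) ∪ Q = {2,4,5,6,7,8,10,12,14,15,16,17,18}
(P ∪ S)^c − ((((R ∪ Q) △ (P ∪ S)) ∪ Q) ∪ Q) = {1,9,11}
|(P ∪ S)^c − ((((R ∪ Q) △ (P ∪ S)) ∪ Q) ∪ Q)| = 3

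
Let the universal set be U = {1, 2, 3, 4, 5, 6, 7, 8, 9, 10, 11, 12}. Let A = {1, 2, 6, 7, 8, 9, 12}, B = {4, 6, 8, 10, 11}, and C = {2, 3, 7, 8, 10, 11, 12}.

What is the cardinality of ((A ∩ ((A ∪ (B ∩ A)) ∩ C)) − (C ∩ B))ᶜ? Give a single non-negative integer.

B ∩ A = {6, 8}
A ∪ (B ∩ A) = {1, 2, 6, 7, 8, 9, 12}
(A ∪ (B ∩ A)) ∩ C = {2, 7, 8, 12}
A ∩ ((A ∪ (B ∩ A)) ∩ C) = {2, 7, 8, 12}
C ∩ B = {8, 10, 11}
(A ∩ ((A ∪ (B ∩ A)) ∩ C)) − (C ∩ B) = {2, 7, 12}
((A ∩ ((A ∪ (B ∩ A)) ∩ C)) − (C ∩ B))ᶜ = {1, 3, 4, 5, 6, 8, 9, 10, 11}
|((A ∩ ((A ∪ (B ∩ A)) ∩ C)) − (C ∩ B))ᶜ| = 9

9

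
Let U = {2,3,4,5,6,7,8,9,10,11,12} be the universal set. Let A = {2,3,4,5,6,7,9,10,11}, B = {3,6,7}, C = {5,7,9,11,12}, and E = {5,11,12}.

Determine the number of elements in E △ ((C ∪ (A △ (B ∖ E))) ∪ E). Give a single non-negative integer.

B ∖ E = {3,6,7}
A △ (B ∖ E) = {2,4,5,9,10,11}
C ∪ (A △ (B ∖ E)) = {2,4,5,7,9,10,11,12}
(C ∪ (A △ (B ∖ E))) ∪ E = {2,4,5,7,9,10,11,12}
E △ ((C ∪ (A △ (B ∖ E))) ∪ E) = {2,4,7,9,10}
|E △ ((C ∪ (A △ (B ∖ E))) ∪ E)| = 5

5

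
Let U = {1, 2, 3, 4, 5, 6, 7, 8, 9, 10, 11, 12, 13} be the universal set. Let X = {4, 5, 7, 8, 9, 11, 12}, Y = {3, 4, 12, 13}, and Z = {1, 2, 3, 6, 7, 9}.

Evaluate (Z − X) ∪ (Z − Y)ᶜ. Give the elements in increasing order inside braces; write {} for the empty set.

{1, 2, 3, 4, 5, 6, 8, 10, 11, 12, 13}

Z − X = {1, 2, 3, 6}
Z − Y = {1, 2, 6, 7, 9}
(Z − Y)ᶜ = {3, 4, 5, 8, 10, 11, 12, 13}
(Z − X) ∪ (Z − Y)ᶜ = {1, 2, 3, 4, 5, 6, 8, 10, 11, 12, 13}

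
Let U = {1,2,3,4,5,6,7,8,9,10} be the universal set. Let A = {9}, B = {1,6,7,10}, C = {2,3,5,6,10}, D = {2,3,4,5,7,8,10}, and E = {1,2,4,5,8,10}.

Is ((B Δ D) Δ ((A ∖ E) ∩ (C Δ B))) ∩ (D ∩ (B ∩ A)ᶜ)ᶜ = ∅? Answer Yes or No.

B Δ D = {1,2,3,4,5,6,8}
A ∖ E = {9}
C Δ B = {1,2,3,5,7}
(A ∖ E) ∩ (C Δ B) = {}
(B Δ D) Δ ((A ∖ E) ∩ (C Δ B)) = {1,2,3,4,5,6,8}
B ∩ A = {}
(B ∩ A)ᶜ = {1,2,3,4,5,6,7,8,9,10}
D ∩ (B ∩ A)ᶜ = {2,3,4,5,7,8,10}
(D ∩ (B ∩ A)ᶜ)ᶜ = {1,6,9}
1 lies in both, so they are not disjoint.

No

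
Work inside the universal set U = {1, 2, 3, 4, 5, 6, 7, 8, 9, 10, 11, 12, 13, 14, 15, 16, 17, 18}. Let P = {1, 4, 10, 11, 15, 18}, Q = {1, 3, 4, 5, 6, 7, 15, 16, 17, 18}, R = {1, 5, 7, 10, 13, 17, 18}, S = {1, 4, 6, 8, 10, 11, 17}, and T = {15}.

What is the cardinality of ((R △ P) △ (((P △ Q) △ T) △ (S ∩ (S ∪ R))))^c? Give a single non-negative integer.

R △ P = {4, 5, 7, 11, 13, 15, 17}
P △ Q = {3, 5, 6, 7, 10, 11, 16, 17}
(P △ Q) △ T = {3, 5, 6, 7, 10, 11, 15, 16, 17}
S ∪ R = {1, 4, 5, 6, 7, 8, 10, 11, 13, 17, 18}
S ∩ (S ∪ R) = {1, 4, 6, 8, 10, 11, 17}
((P △ Q) △ T) △ (S ∩ (S ∪ R)) = {1, 3, 4, 5, 7, 8, 15, 16}
(R △ P) △ (((P △ Q) △ T) △ (S ∩ (S ∪ R))) = {1, 3, 8, 11, 13, 16, 17}
((R △ P) △ (((P △ Q) △ T) △ (S ∩ (S ∪ R))))^c = {2, 4, 5, 6, 7, 9, 10, 12, 14, 15, 18}
|((R △ P) △ (((P △ Q) △ T) △ (S ∩ (S ∪ R))))^c| = 11

11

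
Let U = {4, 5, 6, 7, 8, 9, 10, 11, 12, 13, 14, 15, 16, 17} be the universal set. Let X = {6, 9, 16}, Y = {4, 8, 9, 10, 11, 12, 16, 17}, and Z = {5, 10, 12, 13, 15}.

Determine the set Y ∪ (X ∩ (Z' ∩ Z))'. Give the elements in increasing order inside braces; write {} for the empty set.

Z' = {4, 6, 7, 8, 9, 11, 14, 16, 17}
Z' ∩ Z = {}
X ∩ (Z' ∩ Z) = {}
(X ∩ (Z' ∩ Z))' = {4, 5, 6, 7, 8, 9, 10, 11, 12, 13, 14, 15, 16, 17}
Y ∪ (X ∩ (Z' ∩ Z))' = {4, 5, 6, 7, 8, 9, 10, 11, 12, 13, 14, 15, 16, 17}

{4, 5, 6, 7, 8, 9, 10, 11, 12, 13, 14, 15, 16, 17}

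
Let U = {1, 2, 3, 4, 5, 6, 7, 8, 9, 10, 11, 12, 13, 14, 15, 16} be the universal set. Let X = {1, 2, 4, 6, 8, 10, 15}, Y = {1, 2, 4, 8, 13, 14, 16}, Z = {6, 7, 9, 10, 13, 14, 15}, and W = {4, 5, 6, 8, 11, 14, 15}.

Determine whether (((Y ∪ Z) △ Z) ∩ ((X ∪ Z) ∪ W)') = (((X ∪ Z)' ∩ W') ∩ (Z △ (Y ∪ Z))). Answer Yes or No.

Yes

Y ∪ Z = {1, 2, 4, 6, 7, 8, 9, 10, 13, 14, 15, 16}
(Y ∪ Z) △ Z = {1, 2, 4, 8, 16}
X ∪ Z = {1, 2, 4, 6, 7, 8, 9, 10, 13, 14, 15}
(X ∪ Z) ∪ W = {1, 2, 4, 5, 6, 7, 8, 9, 10, 11, 13, 14, 15}
((X ∪ Z) ∪ W)' = {3, 12, 16}
((Y ∪ Z) △ Z) ∩ ((X ∪ Z) ∪ W)' = {16}
(X ∪ Z)' = {3, 5, 11, 12, 16}
W' = {1, 2, 3, 7, 9, 10, 12, 13, 16}
(X ∪ Z)' ∩ W' = {3, 12, 16}
Z △ (Y ∪ Z) = {1, 2, 4, 8, 16}
((X ∪ Z)' ∩ W') ∩ (Z △ (Y ∪ Z)) = {16}
Both equal {16}, so ((Y ∪ Z) △ Z) ∩ ((X ∪ Z) ∪ W)' = ((X ∪ Z)' ∩ W') ∩ (Z △ (Y ∪ Z)).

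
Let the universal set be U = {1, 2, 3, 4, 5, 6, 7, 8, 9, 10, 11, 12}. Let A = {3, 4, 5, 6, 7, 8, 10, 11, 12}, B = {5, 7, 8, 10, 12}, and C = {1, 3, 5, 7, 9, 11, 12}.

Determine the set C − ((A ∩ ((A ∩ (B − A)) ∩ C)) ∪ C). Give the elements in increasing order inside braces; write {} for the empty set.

{}

B − A = {}
A ∩ (B − A) = {}
(A ∩ (B − A)) ∩ C = {}
A ∩ ((A ∩ (B − A)) ∩ C) = {}
(A ∩ ((A ∩ (B − A)) ∩ C)) ∪ C = {1, 3, 5, 7, 9, 11, 12}
C − ((A ∩ ((A ∩ (B − A)) ∩ C)) ∪ C) = {}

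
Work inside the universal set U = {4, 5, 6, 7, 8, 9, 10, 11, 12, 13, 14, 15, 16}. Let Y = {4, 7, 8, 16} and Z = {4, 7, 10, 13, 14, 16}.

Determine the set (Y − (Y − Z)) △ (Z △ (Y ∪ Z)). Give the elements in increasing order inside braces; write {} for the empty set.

Y − Z = {8}
Y − (Y − Z) = {4, 7, 16}
Y ∪ Z = {4, 7, 8, 10, 13, 14, 16}
Z △ (Y ∪ Z) = {8}
(Y − (Y − Z)) △ (Z △ (Y ∪ Z)) = {4, 7, 8, 16}

{4, 7, 8, 16}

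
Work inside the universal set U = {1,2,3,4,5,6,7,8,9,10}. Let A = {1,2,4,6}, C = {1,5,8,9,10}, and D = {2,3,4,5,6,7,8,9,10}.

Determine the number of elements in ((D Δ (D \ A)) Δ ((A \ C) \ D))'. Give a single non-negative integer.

7

D \ A = {3,5,7,8,9,10}
D Δ (D \ A) = {2,4,6}
A \ C = {2,4,6}
(A \ C) \ D = {}
(D Δ (D \ A)) Δ ((A \ C) \ D) = {2,4,6}
((D Δ (D \ A)) Δ ((A \ C) \ D))' = {1,3,5,7,8,9,10}
|((D Δ (D \ A)) Δ ((A \ C) \ D))'| = 7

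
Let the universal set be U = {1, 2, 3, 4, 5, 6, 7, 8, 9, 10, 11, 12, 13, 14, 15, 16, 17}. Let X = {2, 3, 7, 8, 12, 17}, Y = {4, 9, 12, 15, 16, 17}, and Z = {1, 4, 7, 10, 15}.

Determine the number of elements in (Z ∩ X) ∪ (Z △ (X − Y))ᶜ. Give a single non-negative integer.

10

Z ∩ X = {7}
X − Y = {2, 3, 7, 8}
Z △ (X − Y) = {1, 2, 3, 4, 8, 10, 15}
(Z △ (X − Y))ᶜ = {5, 6, 7, 9, 11, 12, 13, 14, 16, 17}
(Z ∩ X) ∪ (Z △ (X − Y))ᶜ = {5, 6, 7, 9, 11, 12, 13, 14, 16, 17}
|(Z ∩ X) ∪ (Z △ (X − Y))ᶜ| = 10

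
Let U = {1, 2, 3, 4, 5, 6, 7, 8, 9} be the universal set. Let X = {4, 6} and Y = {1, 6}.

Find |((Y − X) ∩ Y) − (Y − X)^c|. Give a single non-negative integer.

1

Y − X = {1}
(Y − X) ∩ Y = {1}
(Y − X)^c = {2, 3, 4, 5, 6, 7, 8, 9}
((Y − X) ∩ Y) − (Y − X)^c = {1}
|((Y − X) ∩ Y) − (Y − X)^c| = 1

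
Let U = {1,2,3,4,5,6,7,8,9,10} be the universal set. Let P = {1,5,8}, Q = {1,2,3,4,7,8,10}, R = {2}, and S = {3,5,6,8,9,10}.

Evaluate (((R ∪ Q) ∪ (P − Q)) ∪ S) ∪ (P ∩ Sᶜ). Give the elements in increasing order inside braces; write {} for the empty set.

{1,2,3,4,5,6,7,8,9,10}

R ∪ Q = {1,2,3,4,7,8,10}
P − Q = {5}
(R ∪ Q) ∪ (P − Q) = {1,2,3,4,5,7,8,10}
((R ∪ Q) ∪ (P − Q)) ∪ S = {1,2,3,4,5,6,7,8,9,10}
Sᶜ = {1,2,4,7}
P ∩ Sᶜ = {1}
(((R ∪ Q) ∪ (P − Q)) ∪ S) ∪ (P ∩ Sᶜ) = {1,2,3,4,5,6,7,8,9,10}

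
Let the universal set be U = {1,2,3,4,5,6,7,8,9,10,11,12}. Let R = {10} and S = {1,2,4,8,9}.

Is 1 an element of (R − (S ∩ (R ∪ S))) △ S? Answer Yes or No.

1 ∉ R and 1 ∈ S, so 1 ∈ R ∪ S
1 ∈ S and 1 ∈ (R ∪ S), so 1 ∈ S ∩ (R ∪ S)
1 ∉ R and 1 ∈ (S ∩ (R ∪ S)), so 1 ∉ R − (S ∩ (R ∪ S))
1 ∉ (R − (S ∩ (R ∪ S))) and 1 ∈ S, so 1 ∈ (R − (S ∩ (R ∪ S))) △ S

Yes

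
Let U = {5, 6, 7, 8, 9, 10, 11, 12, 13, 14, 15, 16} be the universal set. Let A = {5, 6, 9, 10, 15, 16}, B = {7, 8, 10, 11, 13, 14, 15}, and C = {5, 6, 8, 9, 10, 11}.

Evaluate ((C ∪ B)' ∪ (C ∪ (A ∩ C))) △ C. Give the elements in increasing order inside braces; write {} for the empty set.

{12, 16}

C ∪ B = {5, 6, 7, 8, 9, 10, 11, 13, 14, 15}
(C ∪ B)' = {12, 16}
A ∩ C = {5, 6, 9, 10}
C ∪ (A ∩ C) = {5, 6, 8, 9, 10, 11}
(C ∪ B)' ∪ (C ∪ (A ∩ C)) = {5, 6, 8, 9, 10, 11, 12, 16}
((C ∪ B)' ∪ (C ∪ (A ∩ C))) △ C = {12, 16}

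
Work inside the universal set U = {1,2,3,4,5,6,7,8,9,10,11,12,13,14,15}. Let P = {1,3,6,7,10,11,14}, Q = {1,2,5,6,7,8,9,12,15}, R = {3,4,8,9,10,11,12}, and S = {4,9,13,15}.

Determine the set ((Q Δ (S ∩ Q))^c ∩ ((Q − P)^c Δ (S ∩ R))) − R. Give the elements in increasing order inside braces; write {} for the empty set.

{13,14}

S ∩ Q = {9,15}
Q Δ (S ∩ Q) = {1,2,5,6,7,8,12}
(Q Δ (S ∩ Q))^c = {3,4,9,10,11,13,14,15}
Q − P = {2,5,8,9,12,15}
(Q − P)^c = {1,3,4,6,7,10,11,13,14}
S ∩ R = {4,9}
(Q − P)^c Δ (S ∩ R) = {1,3,6,7,9,10,11,13,14}
(Q Δ (S ∩ Q))^c ∩ ((Q − P)^c Δ (S ∩ R)) = {3,9,10,11,13,14}
((Q Δ (S ∩ Q))^c ∩ ((Q − P)^c Δ (S ∩ R))) − R = {13,14}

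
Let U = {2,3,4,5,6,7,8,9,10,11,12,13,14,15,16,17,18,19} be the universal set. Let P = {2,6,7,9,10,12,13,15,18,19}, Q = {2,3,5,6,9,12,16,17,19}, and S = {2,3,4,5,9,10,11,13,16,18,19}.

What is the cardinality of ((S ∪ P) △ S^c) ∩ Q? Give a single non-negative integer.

7

S ∪ P = {2,3,4,5,6,7,9,10,11,12,13,15,16,18,19}
S^c = {6,7,8,12,14,15,17}
(S ∪ P) △ S^c = {2,3,4,5,8,9,10,11,13,14,16,17,18,19}
((S ∪ P) △ S^c) ∩ Q = {2,3,5,9,16,17,19}
|((S ∪ P) △ S^c) ∩ Q| = 7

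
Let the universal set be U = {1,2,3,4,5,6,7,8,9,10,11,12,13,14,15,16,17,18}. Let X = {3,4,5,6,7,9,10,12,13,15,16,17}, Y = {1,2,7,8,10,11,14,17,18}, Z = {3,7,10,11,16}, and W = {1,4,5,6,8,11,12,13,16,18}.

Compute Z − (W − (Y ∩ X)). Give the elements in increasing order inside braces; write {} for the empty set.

{3,7,10}

Y ∩ X = {7,10,17}
W − (Y ∩ X) = {1,4,5,6,8,11,12,13,16,18}
Z − (W − (Y ∩ X)) = {3,7,10}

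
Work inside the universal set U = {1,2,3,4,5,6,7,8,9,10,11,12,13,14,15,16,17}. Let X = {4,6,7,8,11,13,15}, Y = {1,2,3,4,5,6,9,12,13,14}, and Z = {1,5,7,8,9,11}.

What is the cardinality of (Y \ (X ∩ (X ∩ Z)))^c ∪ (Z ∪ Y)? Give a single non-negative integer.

17

X ∩ Z = {7,8,11}
X ∩ (X ∩ Z) = {7,8,11}
Y \ (X ∩ (X ∩ Z)) = {1,2,3,4,5,6,9,12,13,14}
(Y \ (X ∩ (X ∩ Z)))^c = {7,8,10,11,15,16,17}
Z ∪ Y = {1,2,3,4,5,6,7,8,9,11,12,13,14}
(Y \ (X ∩ (X ∩ Z)))^c ∪ (Z ∪ Y) = {1,2,3,4,5,6,7,8,9,10,11,12,13,14,15,16,17}
|(Y \ (X ∩ (X ∩ Z)))^c ∪ (Z ∪ Y)| = 17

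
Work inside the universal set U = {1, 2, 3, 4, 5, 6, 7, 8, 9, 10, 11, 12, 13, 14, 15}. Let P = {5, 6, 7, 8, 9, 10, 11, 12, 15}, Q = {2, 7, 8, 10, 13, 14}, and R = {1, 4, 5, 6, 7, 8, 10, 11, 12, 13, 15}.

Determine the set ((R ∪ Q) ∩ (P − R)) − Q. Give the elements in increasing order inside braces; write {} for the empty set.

{}

R ∪ Q = {1, 2, 4, 5, 6, 7, 8, 10, 11, 12, 13, 14, 15}
P − R = {9}
(R ∪ Q) ∩ (P − R) = {}
((R ∪ Q) ∩ (P − R)) − Q = {}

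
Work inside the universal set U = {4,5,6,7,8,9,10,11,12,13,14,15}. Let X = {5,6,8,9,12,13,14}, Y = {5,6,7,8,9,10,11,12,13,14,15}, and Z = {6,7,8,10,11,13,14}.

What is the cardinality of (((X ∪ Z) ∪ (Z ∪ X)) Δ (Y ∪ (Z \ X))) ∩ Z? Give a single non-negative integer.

X ∪ Z = {5,6,7,8,9,10,11,12,13,14}
Z ∪ X = {5,6,7,8,9,10,11,12,13,14}
(X ∪ Z) ∪ (Z ∪ X) = {5,6,7,8,9,10,11,12,13,14}
Z \ X = {7,10,11}
Y ∪ (Z \ X) = {5,6,7,8,9,10,11,12,13,14,15}
((X ∪ Z) ∪ (Z ∪ X)) Δ (Y ∪ (Z \ X)) = {15}
(((X ∪ Z) ∪ (Z ∪ X)) Δ (Y ∪ (Z \ X))) ∩ Z = {}
|(((X ∪ Z) ∪ (Z ∪ X)) Δ (Y ∪ (Z \ X))) ∩ Z| = 0

0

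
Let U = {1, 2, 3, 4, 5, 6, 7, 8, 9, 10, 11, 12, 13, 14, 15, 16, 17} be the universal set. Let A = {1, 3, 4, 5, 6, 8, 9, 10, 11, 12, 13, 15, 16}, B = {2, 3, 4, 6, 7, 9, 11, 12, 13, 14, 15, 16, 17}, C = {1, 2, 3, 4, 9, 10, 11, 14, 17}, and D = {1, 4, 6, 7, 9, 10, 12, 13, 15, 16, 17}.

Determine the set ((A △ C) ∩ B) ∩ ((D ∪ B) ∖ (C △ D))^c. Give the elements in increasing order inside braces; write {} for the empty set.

A △ C = {2, 5, 6, 8, 12, 13, 14, 15, 16, 17}
(A △ C) ∩ B = {2, 6, 12, 13, 14, 15, 16, 17}
D ∪ B = {1, 2, 3, 4, 6, 7, 9, 10, 11, 12, 13, 14, 15, 16, 17}
C △ D = {2, 3, 6, 7, 11, 12, 13, 14, 15, 16}
(D ∪ B) ∖ (C △ D) = {1, 4, 9, 10, 17}
((D ∪ B) ∖ (C △ D))^c = {2, 3, 5, 6, 7, 8, 11, 12, 13, 14, 15, 16}
((A △ C) ∩ B) ∩ ((D ∪ B) ∖ (C △ D))^c = {2, 6, 12, 13, 14, 15, 16}

{2, 6, 12, 13, 14, 15, 16}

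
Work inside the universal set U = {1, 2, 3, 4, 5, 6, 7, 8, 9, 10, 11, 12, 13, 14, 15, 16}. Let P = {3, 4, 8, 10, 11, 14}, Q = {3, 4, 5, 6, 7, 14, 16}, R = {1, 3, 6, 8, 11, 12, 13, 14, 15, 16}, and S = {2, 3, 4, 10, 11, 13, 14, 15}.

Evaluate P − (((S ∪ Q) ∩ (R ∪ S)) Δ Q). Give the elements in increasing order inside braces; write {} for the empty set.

{3, 4, 8, 14}

S ∪ Q = {2, 3, 4, 5, 6, 7, 10, 11, 13, 14, 15, 16}
R ∪ S = {1, 2, 3, 4, 6, 8, 10, 11, 12, 13, 14, 15, 16}
(S ∪ Q) ∩ (R ∪ S) = {2, 3, 4, 6, 10, 11, 13, 14, 15, 16}
((S ∪ Q) ∩ (R ∪ S)) Δ Q = {2, 5, 7, 10, 11, 13, 15}
P − (((S ∪ Q) ∩ (R ∪ S)) Δ Q) = {3, 4, 8, 14}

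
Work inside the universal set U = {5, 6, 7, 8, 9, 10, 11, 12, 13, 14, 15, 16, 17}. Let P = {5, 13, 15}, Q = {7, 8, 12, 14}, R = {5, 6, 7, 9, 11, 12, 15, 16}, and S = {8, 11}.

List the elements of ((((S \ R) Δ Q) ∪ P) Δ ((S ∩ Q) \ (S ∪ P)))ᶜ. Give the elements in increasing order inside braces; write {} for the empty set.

{6, 8, 9, 10, 11, 16, 17}

S \ R = {8}
(S \ R) Δ Q = {7, 12, 14}
((S \ R) Δ Q) ∪ P = {5, 7, 12, 13, 14, 15}
S ∩ Q = {8}
S ∪ P = {5, 8, 11, 13, 15}
(S ∩ Q) \ (S ∪ P) = {}
(((S \ R) Δ Q) ∪ P) Δ ((S ∩ Q) \ (S ∪ P)) = {5, 7, 12, 13, 14, 15}
((((S \ R) Δ Q) ∪ P) Δ ((S ∩ Q) \ (S ∪ P)))ᶜ = {6, 8, 9, 10, 11, 16, 17}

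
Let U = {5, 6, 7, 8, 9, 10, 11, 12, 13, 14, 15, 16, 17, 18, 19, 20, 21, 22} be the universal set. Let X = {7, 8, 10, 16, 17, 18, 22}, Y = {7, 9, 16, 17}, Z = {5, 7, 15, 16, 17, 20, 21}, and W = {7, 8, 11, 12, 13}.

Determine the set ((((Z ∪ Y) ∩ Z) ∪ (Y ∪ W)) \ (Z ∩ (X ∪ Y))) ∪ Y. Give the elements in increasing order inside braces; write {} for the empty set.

Z ∪ Y = {5, 7, 9, 15, 16, 17, 20, 21}
(Z ∪ Y) ∩ Z = {5, 7, 15, 16, 17, 20, 21}
Y ∪ W = {7, 8, 9, 11, 12, 13, 16, 17}
((Z ∪ Y) ∩ Z) ∪ (Y ∪ W) = {5, 7, 8, 9, 11, 12, 13, 15, 16, 17, 20, 21}
X ∪ Y = {7, 8, 9, 10, 16, 17, 18, 22}
Z ∩ (X ∪ Y) = {7, 16, 17}
(((Z ∪ Y) ∩ Z) ∪ (Y ∪ W)) \ (Z ∩ (X ∪ Y)) = {5, 8, 9, 11, 12, 13, 15, 20, 21}
((((Z ∪ Y) ∩ Z) ∪ (Y ∪ W)) \ (Z ∩ (X ∪ Y))) ∪ Y = {5, 7, 8, 9, 11, 12, 13, 15, 16, 17, 20, 21}

{5, 7, 8, 9, 11, 12, 13, 15, 16, 17, 20, 21}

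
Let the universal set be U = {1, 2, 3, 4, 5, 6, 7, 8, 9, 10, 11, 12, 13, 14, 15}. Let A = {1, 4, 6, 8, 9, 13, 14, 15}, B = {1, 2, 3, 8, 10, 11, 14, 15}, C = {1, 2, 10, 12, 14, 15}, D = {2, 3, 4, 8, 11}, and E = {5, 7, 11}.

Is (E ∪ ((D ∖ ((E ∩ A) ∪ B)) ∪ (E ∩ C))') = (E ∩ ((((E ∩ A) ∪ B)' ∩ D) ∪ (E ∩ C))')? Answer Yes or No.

No

E ∩ A = {}
(E ∩ A) ∪ B = {1, 2, 3, 8, 10, 11, 14, 15}
D ∖ ((E ∩ A) ∪ B) = {4}
E ∩ C = {}
(D ∖ ((E ∩ A) ∪ B)) ∪ (E ∩ C) = {4}
((D ∖ ((E ∩ A) ∪ B)) ∪ (E ∩ C))' = {1, 2, 3, 5, 6, 7, 8, 9, 10, 11, 12, 13, 14, 15}
E ∪ ((D ∖ ((E ∩ A) ∪ B)) ∪ (E ∩ C))' = {1, 2, 3, 5, 6, 7, 8, 9, 10, 11, 12, 13, 14, 15}
((E ∩ A) ∪ B)' = {4, 5, 6, 7, 9, 12, 13}
((E ∩ A) ∪ B)' ∩ D = {4}
(((E ∩ A) ∪ B)' ∩ D) ∪ (E ∩ C) = {4}
((((E ∩ A) ∪ B)' ∩ D) ∪ (E ∩ C))' = {1, 2, 3, 5, 6, 7, 8, 9, 10, 11, 12, 13, 14, 15}
E ∩ ((((E ∩ A) ∪ B)' ∩ D) ∪ (E ∩ C))' = {5, 7, 11}
1 ∈ E ∪ ((D ∖ ((E ∩ A) ∪ B)) ∪ (E ∩ C))' but 1 ∉ E ∩ ((((E ∩ A) ∪ B)' ∩ D) ∪ (E ∩ C))', so they differ.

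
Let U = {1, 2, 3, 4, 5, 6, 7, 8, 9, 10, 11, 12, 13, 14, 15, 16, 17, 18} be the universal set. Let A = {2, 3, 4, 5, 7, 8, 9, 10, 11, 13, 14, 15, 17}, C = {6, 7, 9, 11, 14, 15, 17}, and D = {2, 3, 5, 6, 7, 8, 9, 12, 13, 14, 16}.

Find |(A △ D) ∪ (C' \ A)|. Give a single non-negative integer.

A △ D = {4, 6, 10, 11, 12, 15, 16, 17}
C' = {1, 2, 3, 4, 5, 8, 10, 12, 13, 16, 18}
C' \ A = {1, 12, 16, 18}
(A △ D) ∪ (C' \ A) = {1, 4, 6, 10, 11, 12, 15, 16, 17, 18}
|(A △ D) ∪ (C' \ A)| = 10

10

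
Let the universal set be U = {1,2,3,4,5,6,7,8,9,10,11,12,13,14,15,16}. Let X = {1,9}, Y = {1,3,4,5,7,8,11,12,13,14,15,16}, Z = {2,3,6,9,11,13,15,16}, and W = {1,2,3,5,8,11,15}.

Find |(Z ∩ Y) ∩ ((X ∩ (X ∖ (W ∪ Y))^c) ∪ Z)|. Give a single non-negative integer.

Z ∩ Y = {3,11,13,15,16}
W ∪ Y = {1,2,3,4,5,7,8,11,12,13,14,15,16}
X ∖ (W ∪ Y) = {9}
(X ∖ (W ∪ Y))^c = {1,2,3,4,5,6,7,8,10,11,12,13,14,15,16}
X ∩ (X ∖ (W ∪ Y))^c = {1}
(X ∩ (X ∖ (W ∪ Y))^c) ∪ Z = {1,2,3,6,9,11,13,15,16}
(Z ∩ Y) ∩ ((X ∩ (X ∖ (W ∪ Y))^c) ∪ Z) = {3,11,13,15,16}
|(Z ∩ Y) ∩ ((X ∩ (X ∖ (W ∪ Y))^c) ∪ Z)| = 5

5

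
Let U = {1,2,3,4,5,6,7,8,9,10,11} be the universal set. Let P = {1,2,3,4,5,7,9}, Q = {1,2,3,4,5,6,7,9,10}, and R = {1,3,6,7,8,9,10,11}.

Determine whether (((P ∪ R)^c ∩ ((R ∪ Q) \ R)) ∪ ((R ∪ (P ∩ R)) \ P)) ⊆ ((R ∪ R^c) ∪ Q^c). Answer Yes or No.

Yes

P ∪ R = {1,2,3,4,5,6,7,8,9,10,11}
(P ∪ R)^c = {}
R ∪ Q = {1,2,3,4,5,6,7,8,9,10,11}
(R ∪ Q) \ R = {2,4,5}
(P ∪ R)^c ∩ ((R ∪ Q) \ R) = {}
P ∩ R = {1,3,7,9}
R ∪ (P ∩ R) = {1,3,6,7,8,9,10,11}
(R ∪ (P ∩ R)) \ P = {6,8,10,11}
((P ∪ R)^c ∩ ((R ∪ Q) \ R)) ∪ ((R ∪ (P ∩ R)) \ P) = {6,8,10,11}
R^c = {2,4,5}
R ∪ R^c = {1,2,3,4,5,6,7,8,9,10,11}
Q^c = {8,11}
(R ∪ R^c) ∪ Q^c = {1,2,3,4,5,6,7,8,9,10,11}
Every element of {6,8,10,11} is in {1,2,3,4,5,6,7,8,9,10,11}, so ((P ∪ R)^c ∩ ((R ∪ Q) \ R)) ∪ ((R ∪ (P ∩ R)) \ P) ⊆ (R ∪ R^c) ∪ Q^c.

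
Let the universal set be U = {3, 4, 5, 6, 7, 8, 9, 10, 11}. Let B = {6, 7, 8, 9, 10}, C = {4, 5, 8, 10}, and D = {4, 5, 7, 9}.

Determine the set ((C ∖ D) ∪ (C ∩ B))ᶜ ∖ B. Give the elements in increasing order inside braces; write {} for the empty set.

C ∖ D = {8, 10}
C ∩ B = {8, 10}
(C ∖ D) ∪ (C ∩ B) = {8, 10}
((C ∖ D) ∪ (C ∩ B))ᶜ = {3, 4, 5, 6, 7, 9, 11}
((C ∖ D) ∪ (C ∩ B))ᶜ ∖ B = {3, 4, 5, 11}

{3, 4, 5, 11}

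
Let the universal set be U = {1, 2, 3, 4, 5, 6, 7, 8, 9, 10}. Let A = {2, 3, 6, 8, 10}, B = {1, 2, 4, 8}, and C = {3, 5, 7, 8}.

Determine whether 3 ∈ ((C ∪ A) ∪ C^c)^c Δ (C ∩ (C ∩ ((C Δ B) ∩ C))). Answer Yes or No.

3 ∈ C and 3 ∈ A, so 3 ∈ C ∪ A
3 ∈ C, so 3 ∉ C^c
3 ∈ (C ∪ A) and 3 ∉ C^c, so 3 ∈ (C ∪ A) ∪ C^c
3 ∉ ((C ∪ A) ∪ C^c)^c since 3 ∈ ((C ∪ A) ∪ C^c)
3 ∈ C and 3 ∉ B, so 3 ∈ C Δ B
3 ∈ (C Δ B) and 3 ∈ C, so 3 ∈ (C Δ B) ∩ C
3 ∈ C and 3 ∈ ((C Δ B) ∩ C), so 3 ∈ C ∩ ((C Δ B) ∩ C)
3 ∈ C and 3 ∈ (C ∩ ((C Δ B) ∩ C)), so 3 ∈ C ∩ (C ∩ ((C Δ B) ∩ C))
3 ∉ ((C ∪ A) ∪ C^c)^c and 3 ∈ (C ∩ (C ∩ ((C Δ B) ∩ C))), so 3 ∈ ((C ∪ A) ∪ C^c)^c Δ (C ∩ (C ∩ ((C Δ B) ∩ C)))

Yes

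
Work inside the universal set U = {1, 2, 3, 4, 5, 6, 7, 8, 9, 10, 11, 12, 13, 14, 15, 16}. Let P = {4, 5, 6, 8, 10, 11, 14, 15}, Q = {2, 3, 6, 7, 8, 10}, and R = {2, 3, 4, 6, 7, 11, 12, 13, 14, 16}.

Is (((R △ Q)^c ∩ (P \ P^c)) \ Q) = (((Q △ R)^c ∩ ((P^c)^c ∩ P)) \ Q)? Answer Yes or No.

R △ Q = {4, 8, 10, 11, 12, 13, 14, 16}
(R △ Q)^c = {1, 2, 3, 5, 6, 7, 9, 15}
P^c = {1, 2, 3, 7, 9, 12, 13, 16}
P \ P^c = {4, 5, 6, 8, 10, 11, 14, 15}
(R △ Q)^c ∩ (P \ P^c) = {5, 6, 15}
((R △ Q)^c ∩ (P \ P^c)) \ Q = {5, 15}
Q △ R = {4, 8, 10, 11, 12, 13, 14, 16}
(Q △ R)^c = {1, 2, 3, 5, 6, 7, 9, 15}
(P^c)^c = {4, 5, 6, 8, 10, 11, 14, 15}
(P^c)^c ∩ P = {4, 5, 6, 8, 10, 11, 14, 15}
(Q △ R)^c ∩ ((P^c)^c ∩ P) = {5, 6, 15}
((Q △ R)^c ∩ ((P^c)^c ∩ P)) \ Q = {5, 15}
Both equal {5, 15}, so ((R △ Q)^c ∩ (P \ P^c)) \ Q = ((Q △ R)^c ∩ ((P^c)^c ∩ P)) \ Q.

Yes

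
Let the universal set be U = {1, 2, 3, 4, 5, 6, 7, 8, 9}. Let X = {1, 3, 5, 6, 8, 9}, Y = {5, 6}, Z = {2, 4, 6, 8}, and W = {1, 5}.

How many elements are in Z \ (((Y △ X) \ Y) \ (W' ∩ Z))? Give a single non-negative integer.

4

Y △ X = {1, 3, 8, 9}
(Y △ X) \ Y = {1, 3, 8, 9}
W' = {2, 3, 4, 6, 7, 8, 9}
W' ∩ Z = {2, 4, 6, 8}
((Y △ X) \ Y) \ (W' ∩ Z) = {1, 3, 9}
Z \ (((Y △ X) \ Y) \ (W' ∩ Z)) = {2, 4, 6, 8}
|Z \ (((Y △ X) \ Y) \ (W' ∩ Z))| = 4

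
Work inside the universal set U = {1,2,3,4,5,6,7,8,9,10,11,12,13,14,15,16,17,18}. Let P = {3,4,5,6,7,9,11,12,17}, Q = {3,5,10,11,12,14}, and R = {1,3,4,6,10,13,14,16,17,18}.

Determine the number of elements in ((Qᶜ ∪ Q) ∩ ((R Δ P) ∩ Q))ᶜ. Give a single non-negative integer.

13

Qᶜ = {1,2,4,6,7,8,9,13,15,16,17,18}
Qᶜ ∪ Q = {1,2,3,4,5,6,7,8,9,10,11,12,13,14,15,16,17,18}
R Δ P = {1,5,7,9,10,11,12,13,14,16,18}
(R Δ P) ∩ Q = {5,10,11,12,14}
(Qᶜ ∪ Q) ∩ ((R Δ P) ∩ Q) = {5,10,11,12,14}
((Qᶜ ∪ Q) ∩ ((R Δ P) ∩ Q))ᶜ = {1,2,3,4,6,7,8,9,13,15,16,17,18}
|((Qᶜ ∪ Q) ∩ ((R Δ P) ∩ Q))ᶜ| = 13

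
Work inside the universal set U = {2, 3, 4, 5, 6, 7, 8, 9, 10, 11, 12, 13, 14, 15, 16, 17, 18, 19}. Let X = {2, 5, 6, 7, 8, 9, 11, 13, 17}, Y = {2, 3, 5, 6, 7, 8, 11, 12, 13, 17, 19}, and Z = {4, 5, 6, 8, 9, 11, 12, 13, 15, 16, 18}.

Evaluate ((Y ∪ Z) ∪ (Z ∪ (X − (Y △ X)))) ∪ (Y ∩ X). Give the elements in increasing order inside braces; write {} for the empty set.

{2, 3, 4, 5, 6, 7, 8, 9, 11, 12, 13, 15, 16, 17, 18, 19}

Y ∪ Z = {2, 3, 4, 5, 6, 7, 8, 9, 11, 12, 13, 15, 16, 17, 18, 19}
Y △ X = {3, 9, 12, 19}
X − (Y △ X) = {2, 5, 6, 7, 8, 11, 13, 17}
Z ∪ (X − (Y △ X)) = {2, 4, 5, 6, 7, 8, 9, 11, 12, 13, 15, 16, 17, 18}
(Y ∪ Z) ∪ (Z ∪ (X − (Y △ X))) = {2, 3, 4, 5, 6, 7, 8, 9, 11, 12, 13, 15, 16, 17, 18, 19}
Y ∩ X = {2, 5, 6, 7, 8, 11, 13, 17}
((Y ∪ Z) ∪ (Z ∪ (X − (Y △ X)))) ∪ (Y ∩ X) = {2, 3, 4, 5, 6, 7, 8, 9, 11, 12, 13, 15, 16, 17, 18, 19}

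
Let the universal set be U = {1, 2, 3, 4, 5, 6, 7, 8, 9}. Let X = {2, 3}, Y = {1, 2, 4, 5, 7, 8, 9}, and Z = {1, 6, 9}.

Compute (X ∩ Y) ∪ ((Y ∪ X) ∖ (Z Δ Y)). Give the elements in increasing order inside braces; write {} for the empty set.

X ∩ Y = {2}
Y ∪ X = {1, 2, 3, 4, 5, 7, 8, 9}
Z Δ Y = {2, 4, 5, 6, 7, 8}
(Y ∪ X) ∖ (Z Δ Y) = {1, 3, 9}
(X ∩ Y) ∪ ((Y ∪ X) ∖ (Z Δ Y)) = {1, 2, 3, 9}

{1, 2, 3, 9}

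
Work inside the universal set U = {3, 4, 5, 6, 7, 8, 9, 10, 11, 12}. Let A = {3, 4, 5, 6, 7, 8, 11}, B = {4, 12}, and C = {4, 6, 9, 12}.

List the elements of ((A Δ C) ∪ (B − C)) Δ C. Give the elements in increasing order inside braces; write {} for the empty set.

{3, 4, 5, 6, 7, 8, 11}

A Δ C = {3, 5, 7, 8, 9, 11, 12}
B − C = {}
(A Δ C) ∪ (B − C) = {3, 5, 7, 8, 9, 11, 12}
((A Δ C) ∪ (B − C)) Δ C = {3, 4, 5, 6, 7, 8, 11}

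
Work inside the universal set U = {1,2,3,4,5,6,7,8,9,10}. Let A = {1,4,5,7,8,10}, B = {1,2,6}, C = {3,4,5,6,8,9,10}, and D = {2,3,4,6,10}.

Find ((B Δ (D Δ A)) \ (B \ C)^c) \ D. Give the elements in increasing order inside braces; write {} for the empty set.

D Δ A = {1,2,3,5,6,7,8}
B Δ (D Δ A) = {3,5,7,8}
B \ C = {1,2}
(B \ C)^c = {3,4,5,6,7,8,9,10}
(B Δ (D Δ A)) \ (B \ C)^c = {}
((B Δ (D Δ A)) \ (B \ C)^c) \ D = {}

{}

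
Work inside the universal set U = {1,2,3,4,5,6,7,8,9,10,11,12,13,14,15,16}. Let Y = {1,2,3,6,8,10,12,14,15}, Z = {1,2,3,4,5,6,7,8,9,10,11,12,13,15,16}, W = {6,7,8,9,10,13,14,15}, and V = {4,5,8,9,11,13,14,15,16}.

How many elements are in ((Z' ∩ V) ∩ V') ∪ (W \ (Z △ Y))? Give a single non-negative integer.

4

Z' = {14}
Z' ∩ V = {14}
V' = {1,2,3,6,7,10,12}
(Z' ∩ V) ∩ V' = {}
Z △ Y = {4,5,7,9,11,13,14,16}
W \ (Z △ Y) = {6,8,10,15}
((Z' ∩ V) ∩ V') ∪ (W \ (Z △ Y)) = {6,8,10,15}
|((Z' ∩ V) ∩ V') ∪ (W \ (Z △ Y))| = 4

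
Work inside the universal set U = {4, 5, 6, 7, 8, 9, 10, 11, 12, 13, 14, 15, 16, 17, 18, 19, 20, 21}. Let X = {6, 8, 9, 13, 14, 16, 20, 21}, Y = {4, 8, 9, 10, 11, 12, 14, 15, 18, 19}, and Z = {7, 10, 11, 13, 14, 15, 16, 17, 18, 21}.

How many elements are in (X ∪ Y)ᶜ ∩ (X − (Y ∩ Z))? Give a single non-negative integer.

0

X ∪ Y = {4, 6, 8, 9, 10, 11, 12, 13, 14, 15, 16, 18, 19, 20, 21}
(X ∪ Y)ᶜ = {5, 7, 17}
Y ∩ Z = {10, 11, 14, 15, 18}
X − (Y ∩ Z) = {6, 8, 9, 13, 16, 20, 21}
(X ∪ Y)ᶜ ∩ (X − (Y ∩ Z)) = {}
|(X ∪ Y)ᶜ ∩ (X − (Y ∩ Z))| = 0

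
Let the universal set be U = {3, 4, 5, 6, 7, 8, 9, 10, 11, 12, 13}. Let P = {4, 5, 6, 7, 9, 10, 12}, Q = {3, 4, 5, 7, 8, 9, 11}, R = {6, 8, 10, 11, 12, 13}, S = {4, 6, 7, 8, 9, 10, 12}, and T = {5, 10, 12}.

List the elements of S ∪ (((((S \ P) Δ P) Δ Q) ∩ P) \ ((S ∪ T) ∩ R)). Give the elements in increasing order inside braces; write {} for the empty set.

S \ P = {8}
(S \ P) Δ P = {4, 5, 6, 7, 8, 9, 10, 12}
((S \ P) Δ P) Δ Q = {3, 6, 10, 11, 12}
(((S \ P) Δ P) Δ Q) ∩ P = {6, 10, 12}
S ∪ T = {4, 5, 6, 7, 8, 9, 10, 12}
(S ∪ T) ∩ R = {6, 8, 10, 12}
((((S \ P) Δ P) Δ Q) ∩ P) \ ((S ∪ T) ∩ R) = {}
S ∪ (((((S \ P) Δ P) Δ Q) ∩ P) \ ((S ∪ T) ∩ R)) = {4, 6, 7, 8, 9, 10, 12}

{4, 6, 7, 8, 9, 10, 12}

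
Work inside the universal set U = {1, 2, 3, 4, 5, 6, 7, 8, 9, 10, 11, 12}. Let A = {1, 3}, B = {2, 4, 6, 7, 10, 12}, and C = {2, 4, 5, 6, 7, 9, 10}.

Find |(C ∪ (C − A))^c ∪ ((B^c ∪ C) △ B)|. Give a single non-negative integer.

7

C − A = {2, 4, 5, 6, 7, 9, 10}
C ∪ (C − A) = {2, 4, 5, 6, 7, 9, 10}
(C ∪ (C − A))^c = {1, 3, 8, 11, 12}
B^c = {1, 3, 5, 8, 9, 11}
B^c ∪ C = {1, 2, 3, 4, 5, 6, 7, 8, 9, 10, 11}
(B^c ∪ C) △ B = {1, 3, 5, 8, 9, 11, 12}
(C ∪ (C − A))^c ∪ ((B^c ∪ C) △ B) = {1, 3, 5, 8, 9, 11, 12}
|(C ∪ (C − A))^c ∪ ((B^c ∪ C) △ B)| = 7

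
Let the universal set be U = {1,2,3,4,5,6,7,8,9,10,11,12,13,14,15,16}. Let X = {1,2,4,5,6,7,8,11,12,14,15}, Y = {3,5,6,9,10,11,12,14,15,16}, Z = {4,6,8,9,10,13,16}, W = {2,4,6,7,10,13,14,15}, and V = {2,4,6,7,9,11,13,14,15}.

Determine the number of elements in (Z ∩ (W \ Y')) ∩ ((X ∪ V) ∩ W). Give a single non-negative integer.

1

Y' = {1,2,4,7,8,13}
W \ Y' = {6,10,14,15}
Z ∩ (W \ Y') = {6,10}
X ∪ V = {1,2,4,5,6,7,8,9,11,12,13,14,15}
(X ∪ V) ∩ W = {2,4,6,7,13,14,15}
(Z ∩ (W \ Y')) ∩ ((X ∪ V) ∩ W) = {6}
|(Z ∩ (W \ Y')) ∩ ((X ∪ V) ∩ W)| = 1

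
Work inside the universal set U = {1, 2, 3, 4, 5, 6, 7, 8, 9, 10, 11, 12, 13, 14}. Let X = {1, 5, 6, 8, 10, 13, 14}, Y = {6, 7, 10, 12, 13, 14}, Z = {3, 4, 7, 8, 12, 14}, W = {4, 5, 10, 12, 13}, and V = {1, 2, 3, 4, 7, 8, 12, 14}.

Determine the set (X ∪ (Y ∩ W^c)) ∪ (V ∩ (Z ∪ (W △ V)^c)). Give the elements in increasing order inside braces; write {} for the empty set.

{1, 3, 4, 5, 6, 7, 8, 10, 12, 13, 14}

W^c = {1, 2, 3, 6, 7, 8, 9, 11, 14}
Y ∩ W^c = {6, 7, 14}
X ∪ (Y ∩ W^c) = {1, 5, 6, 7, 8, 10, 13, 14}
W △ V = {1, 2, 3, 5, 7, 8, 10, 13, 14}
(W △ V)^c = {4, 6, 9, 11, 12}
Z ∪ (W △ V)^c = {3, 4, 6, 7, 8, 9, 11, 12, 14}
V ∩ (Z ∪ (W △ V)^c) = {3, 4, 7, 8, 12, 14}
(X ∪ (Y ∩ W^c)) ∪ (V ∩ (Z ∪ (W △ V)^c)) = {1, 3, 4, 5, 6, 7, 8, 10, 12, 13, 14}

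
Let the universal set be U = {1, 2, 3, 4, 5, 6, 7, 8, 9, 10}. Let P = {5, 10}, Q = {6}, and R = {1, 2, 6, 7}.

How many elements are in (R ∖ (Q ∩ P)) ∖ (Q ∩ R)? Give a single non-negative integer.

Q ∩ P = {}
R ∖ (Q ∩ P) = {1, 2, 6, 7}
Q ∩ R = {6}
(R ∖ (Q ∩ P)) ∖ (Q ∩ R) = {1, 2, 7}
|(R ∖ (Q ∩ P)) ∖ (Q ∩ R)| = 3

3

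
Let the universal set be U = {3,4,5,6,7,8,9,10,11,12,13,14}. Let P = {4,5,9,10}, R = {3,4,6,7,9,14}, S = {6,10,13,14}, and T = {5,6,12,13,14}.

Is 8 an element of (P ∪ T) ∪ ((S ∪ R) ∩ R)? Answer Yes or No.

No

8 ∉ P and 8 ∉ T, so 8 ∉ P ∪ T
8 ∉ S and 8 ∉ R, so 8 ∉ S ∪ R
8 ∉ (S ∪ R) and 8 ∉ R, so 8 ∉ (S ∪ R) ∩ R
8 ∉ (P ∪ T) and 8 ∉ ((S ∪ R) ∩ R), so 8 ∉ (P ∪ T) ∪ ((S ∪ R) ∩ R)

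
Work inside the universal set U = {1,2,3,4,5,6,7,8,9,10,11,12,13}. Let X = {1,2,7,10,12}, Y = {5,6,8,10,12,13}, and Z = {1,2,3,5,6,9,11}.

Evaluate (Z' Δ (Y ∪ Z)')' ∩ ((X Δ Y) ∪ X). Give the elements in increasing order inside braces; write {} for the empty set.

{1,2,5,6,7}

Z' = {4,7,8,10,12,13}
Y ∪ Z = {1,2,3,5,6,8,9,10,11,12,13}
(Y ∪ Z)' = {4,7}
Z' Δ (Y ∪ Z)' = {8,10,12,13}
(Z' Δ (Y ∪ Z)')' = {1,2,3,4,5,6,7,9,11}
X Δ Y = {1,2,5,6,7,8,13}
(X Δ Y) ∪ X = {1,2,5,6,7,8,10,12,13}
(Z' Δ (Y ∪ Z)')' ∩ ((X Δ Y) ∪ X) = {1,2,5,6,7}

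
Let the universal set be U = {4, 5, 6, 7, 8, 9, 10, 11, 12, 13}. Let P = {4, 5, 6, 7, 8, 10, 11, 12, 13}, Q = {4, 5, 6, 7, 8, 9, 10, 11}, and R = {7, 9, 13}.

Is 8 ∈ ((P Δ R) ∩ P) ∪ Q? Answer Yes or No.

8 ∈ P and 8 ∉ R, so 8 ∈ P Δ R
8 ∈ (P Δ R) and 8 ∈ P, so 8 ∈ (P Δ R) ∩ P
8 ∈ ((P Δ R) ∩ P) and 8 ∈ Q, so 8 ∈ ((P Δ R) ∩ P) ∪ Q

Yes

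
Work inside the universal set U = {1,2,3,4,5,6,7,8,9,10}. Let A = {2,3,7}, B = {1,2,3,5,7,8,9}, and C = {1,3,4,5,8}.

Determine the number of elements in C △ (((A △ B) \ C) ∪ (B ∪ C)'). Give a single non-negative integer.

A △ B = {1,5,8,9}
(A △ B) \ C = {9}
B ∪ C = {1,2,3,4,5,7,8,9}
(B ∪ C)' = {6,10}
((A △ B) \ C) ∪ (B ∪ C)' = {6,9,10}
C △ (((A △ B) \ C) ∪ (B ∪ C)') = {1,3,4,5,6,8,9,10}
|C △ (((A △ B) \ C) ∪ (B ∪ C)')| = 8

8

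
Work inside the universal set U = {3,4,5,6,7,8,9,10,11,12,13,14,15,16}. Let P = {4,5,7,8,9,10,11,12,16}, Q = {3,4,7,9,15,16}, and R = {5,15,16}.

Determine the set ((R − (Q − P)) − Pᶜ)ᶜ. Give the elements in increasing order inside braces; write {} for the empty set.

Q − P = {3,15}
R − (Q − P) = {5,16}
Pᶜ = {3,6,13,14,15}
(R − (Q − P)) − Pᶜ = {5,16}
((R − (Q − P)) − Pᶜ)ᶜ = {3,4,6,7,8,9,10,11,12,13,14,15}

{3,4,6,7,8,9,10,11,12,13,14,15}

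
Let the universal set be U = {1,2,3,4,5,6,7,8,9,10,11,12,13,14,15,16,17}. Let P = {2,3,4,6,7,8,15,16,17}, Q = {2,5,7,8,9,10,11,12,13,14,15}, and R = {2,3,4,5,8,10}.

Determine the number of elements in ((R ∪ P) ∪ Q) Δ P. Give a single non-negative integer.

R ∪ P = {2,3,4,5,6,7,8,10,15,16,17}
(R ∪ P) ∪ Q = {2,3,4,5,6,7,8,9,10,11,12,13,14,15,16,17}
((R ∪ P) ∪ Q) Δ P = {5,9,10,11,12,13,14}
|((R ∪ P) ∪ Q) Δ P| = 7

7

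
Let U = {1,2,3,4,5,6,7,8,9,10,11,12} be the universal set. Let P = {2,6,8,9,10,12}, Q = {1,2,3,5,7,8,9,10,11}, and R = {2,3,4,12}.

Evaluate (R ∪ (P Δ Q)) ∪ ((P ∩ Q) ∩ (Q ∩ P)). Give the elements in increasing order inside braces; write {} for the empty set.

P Δ Q = {1,3,5,6,7,11,12}
R ∪ (P Δ Q) = {1,2,3,4,5,6,7,11,12}
P ∩ Q = {2,8,9,10}
Q ∩ P = {2,8,9,10}
(P ∩ Q) ∩ (Q ∩ P) = {2,8,9,10}
(R ∪ (P Δ Q)) ∪ ((P ∩ Q) ∩ (Q ∩ P)) = {1,2,3,4,5,6,7,8,9,10,11,12}

{1,2,3,4,5,6,7,8,9,10,11,12}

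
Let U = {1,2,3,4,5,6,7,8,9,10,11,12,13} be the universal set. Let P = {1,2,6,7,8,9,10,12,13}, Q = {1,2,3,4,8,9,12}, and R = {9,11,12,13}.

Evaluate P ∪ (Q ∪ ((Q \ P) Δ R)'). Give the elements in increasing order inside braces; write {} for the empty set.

Q \ P = {3,4}
(Q \ P) Δ R = {3,4,9,11,12,13}
((Q \ P) Δ R)' = {1,2,5,6,7,8,10}
Q ∪ ((Q \ P) Δ R)' = {1,2,3,4,5,6,7,8,9,10,12}
P ∪ (Q ∪ ((Q \ P) Δ R)') = {1,2,3,4,5,6,7,8,9,10,12,13}

{1,2,3,4,5,6,7,8,9,10,12,13}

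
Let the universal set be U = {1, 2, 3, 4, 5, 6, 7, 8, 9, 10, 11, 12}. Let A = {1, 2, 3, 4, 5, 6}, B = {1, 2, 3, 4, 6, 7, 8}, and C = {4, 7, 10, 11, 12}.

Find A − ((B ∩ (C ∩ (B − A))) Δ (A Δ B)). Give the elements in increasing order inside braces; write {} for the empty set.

{1, 2, 3, 4, 6}

B − A = {7, 8}
C ∩ (B − A) = {7}
B ∩ (C ∩ (B − A)) = {7}
A Δ B = {5, 7, 8}
(B ∩ (C ∩ (B − A))) Δ (A Δ B) = {5, 8}
A − ((B ∩ (C ∩ (B − A))) Δ (A Δ B)) = {1, 2, 3, 4, 6}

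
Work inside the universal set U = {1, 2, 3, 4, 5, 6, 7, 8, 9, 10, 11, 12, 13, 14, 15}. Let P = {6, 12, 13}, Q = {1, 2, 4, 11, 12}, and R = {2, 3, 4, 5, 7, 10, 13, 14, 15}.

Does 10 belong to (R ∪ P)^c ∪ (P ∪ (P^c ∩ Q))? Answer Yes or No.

10 ∈ R and 10 ∉ P, so 10 ∈ R ∪ P
10 ∉ (R ∪ P)^c since 10 ∈ (R ∪ P)
10 ∉ P, so 10 ∈ P^c
10 ∈ P^c and 10 ∉ Q, so 10 ∉ P^c ∩ Q
10 ∉ P and 10 ∉ (P^c ∩ Q), so 10 ∉ P ∪ (P^c ∩ Q)
10 ∉ (R ∪ P)^c and 10 ∉ (P ∪ (P^c ∩ Q)), so 10 ∉ (R ∪ P)^c ∪ (P ∪ (P^c ∩ Q))

No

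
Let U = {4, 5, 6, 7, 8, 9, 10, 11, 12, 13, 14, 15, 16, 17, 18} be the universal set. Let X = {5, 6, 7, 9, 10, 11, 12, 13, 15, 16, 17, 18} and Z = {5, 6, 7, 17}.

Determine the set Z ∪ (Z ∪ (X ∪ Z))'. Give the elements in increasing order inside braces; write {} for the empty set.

{4, 5, 6, 7, 8, 14, 17}

X ∪ Z = {5, 6, 7, 9, 10, 11, 12, 13, 15, 16, 17, 18}
Z ∪ (X ∪ Z) = {5, 6, 7, 9, 10, 11, 12, 13, 15, 16, 17, 18}
(Z ∪ (X ∪ Z))' = {4, 8, 14}
Z ∪ (Z ∪ (X ∪ Z))' = {4, 5, 6, 7, 8, 14, 17}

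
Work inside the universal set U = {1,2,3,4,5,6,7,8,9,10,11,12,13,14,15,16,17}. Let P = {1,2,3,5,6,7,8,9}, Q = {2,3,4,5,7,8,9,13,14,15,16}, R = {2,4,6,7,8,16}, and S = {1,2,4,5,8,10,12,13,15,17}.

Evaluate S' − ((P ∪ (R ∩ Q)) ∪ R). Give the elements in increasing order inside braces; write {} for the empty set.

S' = {3,6,7,9,11,14,16}
R ∩ Q = {2,4,7,8,16}
P ∪ (R ∩ Q) = {1,2,3,4,5,6,7,8,9,16}
(P ∪ (R ∩ Q)) ∪ R = {1,2,3,4,5,6,7,8,9,16}
S' − ((P ∪ (R ∩ Q)) ∪ R) = {11,14}

{11,14}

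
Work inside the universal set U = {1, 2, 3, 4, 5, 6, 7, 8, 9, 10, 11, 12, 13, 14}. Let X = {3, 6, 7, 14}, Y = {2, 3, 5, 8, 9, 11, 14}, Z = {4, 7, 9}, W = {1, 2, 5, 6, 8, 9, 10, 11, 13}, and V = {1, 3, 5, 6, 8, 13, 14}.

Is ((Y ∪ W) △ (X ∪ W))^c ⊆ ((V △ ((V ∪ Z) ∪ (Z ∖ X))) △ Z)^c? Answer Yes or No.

Y ∪ W = {1, 2, 3, 5, 6, 8, 9, 10, 11, 13, 14}
X ∪ W = {1, 2, 3, 5, 6, 7, 8, 9, 10, 11, 13, 14}
(Y ∪ W) △ (X ∪ W) = {7}
((Y ∪ W) △ (X ∪ W))^c = {1, 2, 3, 4, 5, 6, 8, 9, 10, 11, 12, 13, 14}
V ∪ Z = {1, 3, 4, 5, 6, 7, 8, 9, 13, 14}
Z ∖ X = {4, 9}
(V ∪ Z) ∪ (Z ∖ X) = {1, 3, 4, 5, 6, 7, 8, 9, 13, 14}
V △ ((V ∪ Z) ∪ (Z ∖ X)) = {4, 7, 9}
(V △ ((V ∪ Z) ∪ (Z ∖ X))) △ Z = {}
((V △ ((V ∪ Z) ∪ (Z ∖ X))) △ Z)^c = {1, 2, 3, 4, 5, 6, 7, 8, 9, 10, 11, 12, 13, 14}
Every element of {1, 2, 3, 4, 5, 6, 8, 9, 10, 11, 12, 13, 14} is in {1, 2, 3, 4, 5, 6, 7, 8, 9, 10, 11, 12, 13, 14}, so ((Y ∪ W) △ (X ∪ W))^c ⊆ ((V △ ((V ∪ Z) ∪ (Z ∖ X))) △ Z)^c.

Yes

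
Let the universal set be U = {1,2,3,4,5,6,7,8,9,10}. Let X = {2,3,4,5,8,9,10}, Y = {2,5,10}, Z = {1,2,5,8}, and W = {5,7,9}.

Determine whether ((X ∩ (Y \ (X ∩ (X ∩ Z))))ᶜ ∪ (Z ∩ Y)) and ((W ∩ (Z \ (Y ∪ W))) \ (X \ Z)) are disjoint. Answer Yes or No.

X ∩ Z = {2,5,8}
X ∩ (X ∩ Z) = {2,5,8}
Y \ (X ∩ (X ∩ Z)) = {10}
X ∩ (Y \ (X ∩ (X ∩ Z))) = {10}
(X ∩ (Y \ (X ∩ (X ∩ Z))))ᶜ = {1,2,3,4,5,6,7,8,9}
Z ∩ Y = {2,5}
(X ∩ (Y \ (X ∩ (X ∩ Z))))ᶜ ∪ (Z ∩ Y) = {1,2,3,4,5,6,7,8,9}
Y ∪ W = {2,5,7,9,10}
Z \ (Y ∪ W) = {1,8}
W ∩ (Z \ (Y ∪ W)) = {}
X \ Z = {3,4,9,10}
(W ∩ (Z \ (Y ∪ W))) \ (X \ Z) = {}
{1,2,3,4,5,6,7,8,9} and {} share no elements.

Yes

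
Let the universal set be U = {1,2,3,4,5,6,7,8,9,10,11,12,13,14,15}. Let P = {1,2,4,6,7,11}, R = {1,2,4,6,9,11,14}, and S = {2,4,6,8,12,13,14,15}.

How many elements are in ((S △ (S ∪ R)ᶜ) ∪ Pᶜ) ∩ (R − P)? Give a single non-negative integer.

2

S ∪ R = {1,2,4,6,8,9,11,12,13,14,15}
(S ∪ R)ᶜ = {3,5,7,10}
S △ (S ∪ R)ᶜ = {2,3,4,5,6,7,8,10,12,13,14,15}
Pᶜ = {3,5,8,9,10,12,13,14,15}
(S △ (S ∪ R)ᶜ) ∪ Pᶜ = {2,3,4,5,6,7,8,9,10,12,13,14,15}
R − P = {9,14}
((S △ (S ∪ R)ᶜ) ∪ Pᶜ) ∩ (R − P) = {9,14}
|((S △ (S ∪ R)ᶜ) ∪ Pᶜ) ∩ (R − P)| = 2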